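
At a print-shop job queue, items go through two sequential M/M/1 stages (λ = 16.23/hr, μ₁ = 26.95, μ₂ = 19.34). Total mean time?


Each node sees arrival rate λ = 16.23/hr (tandem ⇒ throughput preserved).
W₁ = 1/(μ₁−λ) = 1/(26.95−16.23) = 0.09328 hr
W₂ = 1/(μ₂−λ) = 1/(19.34−16.23) = 0.32154 hr
W_total = W₁ + W₂ = 0.09328 + 0.32154 = 0.41483 hr

Final: 0.41483 hr


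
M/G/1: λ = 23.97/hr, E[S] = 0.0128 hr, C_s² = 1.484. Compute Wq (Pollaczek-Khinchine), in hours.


ρ = λ·E[S] = 23.97·0.0128 = 0.3068
E[S²] = E[S]²(1+C_s²) = 0.0128²·(1+1.484) = 0.0004070
Wq = λ·E[S²]/(2(1−ρ)) = 23.97·0.0004070/(2·0.6932) = 0.007037 hr

Final: 0.007037 hr


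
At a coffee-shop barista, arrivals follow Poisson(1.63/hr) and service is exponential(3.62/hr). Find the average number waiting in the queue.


ρ = 1.63/3.62 = 0.4503
Lq = ρ²/(1−ρ) = 0.2027/0.5497 = 0.3688

Final: 0.3688


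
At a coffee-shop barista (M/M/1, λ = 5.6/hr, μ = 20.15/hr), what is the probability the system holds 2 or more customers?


ρ = 5.6/20.15 = 0.2779
P(N ≥ n) = ρ^n = 0.2779^2 = 0.077237

Final: 0.077237


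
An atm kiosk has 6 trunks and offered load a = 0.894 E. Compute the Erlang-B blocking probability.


B(c,a) = (a^c/c!) / Σ_{k=0}^{c} a^k/k!
a^6/6! = 0.0007091
Σ terms (k=0..6): 1.00000 + 0.89400 + 0.39962 + 0.11909 + 0.02662 + 0.004759 + 0.0007091 = 2.444788
B = 0.0007091/2.444788 = 0.0002900

Final: 0.0002900


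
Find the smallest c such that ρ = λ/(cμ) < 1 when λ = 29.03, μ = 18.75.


Stability requires cμ > λ ⇔ c > λ/μ.
λ/μ = 29.03/18.75 = 1.5483
Minimum integer c = ⌊1.5483⌋ + 1 = 2
Check: 2·18.75 = 37.50 > 29.03, while 1·18.75 = 18.75 ≤ 29.03

Final: 2 servers


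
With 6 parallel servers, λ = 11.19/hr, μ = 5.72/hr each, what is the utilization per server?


ρ = λ/(cμ) = 11.19/(6·5.72) = 11.19/34.32 = 0.3260

Final: 0.3260


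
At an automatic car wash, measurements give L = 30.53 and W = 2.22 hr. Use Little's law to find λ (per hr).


λ = L/W = 30.53/2.22 = 13.7523 /hr

Final: 13.7523 /hr


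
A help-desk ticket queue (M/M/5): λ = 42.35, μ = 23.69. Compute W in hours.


a = 1.7877; ρ = 0.3575; P₀ = 0.166664
Lq = P₀·a^c·ρ/(c!(1−ρ)²) = 0.02196
Wq = Lq/λ = 0.02196/42.35 = 0.0005186 hr
W = Wq + 1/μ = 0.0005186 + 0.04221 = 0.04273 hr

Final: 0.04273 hr


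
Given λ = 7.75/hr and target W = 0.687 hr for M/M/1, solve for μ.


W = 1/(μ−λ) ⇒ μ − λ = 1/W = 1/0.687 = 1.4556
μ = λ + 1/W = 7.75 + 1.4556 = 9.2056 per hr

Final: 9.2056 /hr


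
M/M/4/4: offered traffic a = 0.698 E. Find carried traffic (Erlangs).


B(4,0.698) = 0.004925 (Erlang-B)
Carried load = a(1 − B) = 0.698·(1 − 0.004925) = 0.698·0.995075 = 0.6946 E

Final: 0.6946 Erlangs


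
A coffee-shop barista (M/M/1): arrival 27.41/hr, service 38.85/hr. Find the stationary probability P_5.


ρ = 27.41/38.85 = 0.7055
P_n = (1−ρ)·ρ^n = (1 − 0.7055)·0.7055^5 = 0.2945·0.174820 = 0.051478

Final: 0.051478


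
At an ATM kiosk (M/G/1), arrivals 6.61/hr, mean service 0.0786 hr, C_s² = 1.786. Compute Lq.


ρ = λ·E[S] = 6.61·0.0786 = 0.5195
Lq = ρ²(1+C_s²)/(2(1−ρ)) = 0.2699·(1+1.786)/(2·0.4805)
= 0.2699·2.7860/0.9609 = 0.78261

Final: 0.78261


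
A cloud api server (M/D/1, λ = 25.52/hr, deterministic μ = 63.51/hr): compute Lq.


ρ = 25.52/63.51 = 0.4018
M/D/1: Lq = ρ²/(2(1−ρ)) = 0.1615/(2·0.5982) = 0.13496

Final: 0.13496


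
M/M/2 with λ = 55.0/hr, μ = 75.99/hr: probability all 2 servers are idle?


a = λ/μ = 55.0/75.99 = 0.7238; ρ = a/c = 0.3619
Σ_{k=0}^{1} a^k/k! (terms k=0..1) = 1.00000 + 0.72378 = 1.72378
Tail: a^2/(2!(1−ρ)) = 0.52386/(2·0.6381) = 0.41048
P₀ = 1/(1.72378 + 0.41048) = 1/2.13425 = 0.468548

Final: 0.468548


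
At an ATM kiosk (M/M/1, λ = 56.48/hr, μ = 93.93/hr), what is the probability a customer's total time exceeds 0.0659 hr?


W ~ Exponential(μ−λ) for M/M/1.
μ − λ = 93.93 − 56.48 = 37.4500
P(W > t) = e^{−(μ−λ)t} = e^{−2.4680} = 0.084758

Final: 0.084758


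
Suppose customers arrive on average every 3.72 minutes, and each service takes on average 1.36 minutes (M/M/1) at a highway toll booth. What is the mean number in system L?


λ = 60/3.72 = 16.1290 /hr
μ = 60/1.36 = 44.1176 /hr
ρ = λ/μ = 16.1290/44.1176 = 0.3656
L = ρ/(1−ρ) = 0.3656/0.6344 = 0.5763

Final: 0.5763


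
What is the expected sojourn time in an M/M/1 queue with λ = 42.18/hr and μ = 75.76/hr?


W = 1/(μ−λ) = 1/(75.76 − 42.18) = 1/33.58 = 0.02978 hr

Final: 0.02978 hr


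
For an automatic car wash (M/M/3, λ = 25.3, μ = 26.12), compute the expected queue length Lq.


a = λ/μ = 0.9686; ρ = a/3 = 0.3229
P₀ = 0.375745
Lq = P₀·a^c·ρ / (c!·(1−ρ)²) = 0.375745·0.90875·0.3229/(6·0.45851)
= 0.04007

Final: 0.04007


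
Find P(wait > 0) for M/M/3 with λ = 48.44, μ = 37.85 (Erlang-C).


a = λ/μ = 1.2798; ρ = a/3 = 0.4266
P₀ = 0.269689 (from M/M/c formula)
C(c,a) = [a^c/(c!(1−ρ))]·P₀ = [2.09611/(6·0.5734)]·0.269689
= 0.60926·0.269689 = 0.164311

Final: 0.164311


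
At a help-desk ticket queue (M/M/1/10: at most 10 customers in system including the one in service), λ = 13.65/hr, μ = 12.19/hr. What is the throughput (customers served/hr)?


ρ = 1.1198; P_K = (1−ρ)ρ^10/(1−ρ^11) = 0.150251
λ_eff = λ(1 − P_K) = 13.65·(1 − 0.150251) = 13.65·0.849749 = 11.5991 /hr

Final: 11.5991 /hr


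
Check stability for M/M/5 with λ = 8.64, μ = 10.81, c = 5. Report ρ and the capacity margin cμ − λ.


Total capacity cμ = 5·10.81 = 54.05/hr
ρ = λ/(cμ) = 8.64/54.05 = 0.1599
Stable ⇔ ρ < 1: YES
Spare capacity = cμ − λ = 54.05 − 8.64 = 45.41/hr

Final: ρ = 0.1599; stable; margin = 45.41/hr


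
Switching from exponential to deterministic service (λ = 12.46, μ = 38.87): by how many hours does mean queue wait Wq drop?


ρ = 12.46/38.87 = 0.3206
Wq(M/M/1) = ρ/(μ−λ) = 0.3206/26.41 = 0.01214 hr
Wq(M/D/1) = ρ/(2(μ−λ)) = 0.006069 hr
Savings = 0.01214 − 0.006069 = 0.006069 hr

Final: 0.006069 hr


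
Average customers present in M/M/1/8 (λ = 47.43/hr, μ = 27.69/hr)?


ρ = 47.43/27.69 = 1.7129
L = ρ[1 − (K+1)ρ^K + Kρ^(K+1)] / [(1−ρ)(1−ρ^(K+1))]
Numerator: 1.7129·(1 − 9·74.103949 + 8·126.932116) = 598.692650
Denominator: (-0.7129)·(-125.932116) = 89.776091
L = 598.692650/89.776091 = 6.6687

Final: 6.6687


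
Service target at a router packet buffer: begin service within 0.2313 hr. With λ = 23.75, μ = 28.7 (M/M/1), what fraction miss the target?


ρ = 23.75/28.7 = 0.8275
P(Wq > t) = ρ·e^{−(μ−λ)t} = 0.8275·e^{−1.1449}
= 0.8275·0.318245 = 0.263356

Final: 0.263356


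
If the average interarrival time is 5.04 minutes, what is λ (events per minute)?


λ = 1/(interarrival time) in consistent units.
1 minute = 1 min, so λ = 1/5.04 = 0.1984 per minute

Final: 0.1984 /min


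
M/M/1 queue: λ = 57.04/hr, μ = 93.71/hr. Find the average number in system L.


ρ = λ/μ = 57.04/93.71 = 0.6087
L = ρ/(1−ρ) = 0.6087/(1 − 0.6087) = 0.6087/0.3913 = 1.5555

Final: 1.5555


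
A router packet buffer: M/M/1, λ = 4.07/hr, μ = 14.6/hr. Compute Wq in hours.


ρ = 4.07/14.6 = 0.2788
Wq = ρ/(μ−λ) = 0.2788/(14.6 − 4.07) = 0.2788/10.53 = 0.02647 hr

Final: 0.02647 hr


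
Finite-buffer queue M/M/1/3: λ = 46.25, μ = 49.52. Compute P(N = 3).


ρ = λ/μ = 46.25/49.52 = 0.9340
P_K = (1−ρ)ρ^K/(1−ρ^(K+1)) = (0.06603·0.814692)/(1 − 0.760894)
= 0.053797/0.239106 = 0.224994

Final: 0.224994


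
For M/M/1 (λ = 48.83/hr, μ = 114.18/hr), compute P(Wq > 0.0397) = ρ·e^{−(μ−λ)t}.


ρ = 48.83/114.18 = 0.4277
P(Wq > t) = ρ·e^{−(μ−λ)t} = 0.4277·e^{−2.5944}
= 0.4277·0.074691 = 0.031942

Final: 0.031942


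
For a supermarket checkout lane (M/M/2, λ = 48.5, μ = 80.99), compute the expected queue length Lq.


a = λ/μ = 0.5988; ρ = a/2 = 0.2994
P₀ = 0.539149
Lq = P₀·a^c·ρ / (c!·(1−ρ)²) = 0.539149·0.35861·0.2994/(2·0.49081)
= 0.05897

Final: 0.05897


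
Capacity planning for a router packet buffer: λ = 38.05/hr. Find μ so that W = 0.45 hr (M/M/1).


W = 1/(μ−λ) ⇒ μ − λ = 1/W = 1/0.45 = 2.2222
μ = λ + 1/W = 38.05 + 2.2222 = 40.2722 per hr

Final: 40.2722 /hr


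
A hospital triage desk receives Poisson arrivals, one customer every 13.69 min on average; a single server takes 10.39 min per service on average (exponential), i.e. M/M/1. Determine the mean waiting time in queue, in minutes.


λ = 60/13.69 = 4.3828 /hr
μ = 60/10.39 = 5.7748 /hr
ρ = λ/μ = 4.3828/5.7748 = 0.7589
Wq = ρ/(μ−λ) = 0.7589/(5.7748−4.3828) = 0.54521 hr
In minutes: 0.54521·60 = 32.713 min

Final: 32.713 min


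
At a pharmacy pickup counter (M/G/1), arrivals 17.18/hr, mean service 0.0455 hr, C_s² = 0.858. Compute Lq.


ρ = λ·E[S] = 17.18·0.0455 = 0.7817
Lq = ρ²(1+C_s²)/(2(1−ρ)) = 0.6110·(1+0.858)/(2·0.2183)
= 0.6110·1.8580/0.4366 = 2.60023

Final: 2.60023


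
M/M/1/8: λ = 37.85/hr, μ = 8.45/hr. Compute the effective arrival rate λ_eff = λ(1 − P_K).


ρ = 4.4793; P_K = (1−ρ)ρ^8/(1−ρ^9) = 0.776751
λ_eff = λ(1 − P_K) = 37.85·(1 − 0.776751) = 37.85·0.223249 = 8.4500 /hr

Final: 8.4500 /hr


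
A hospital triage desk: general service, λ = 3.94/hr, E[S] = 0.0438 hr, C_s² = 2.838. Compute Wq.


ρ = λ·E[S] = 3.94·0.0438 = 0.1726
E[S²] = E[S]²(1+C_s²) = 0.0438²·(1+2.838) = 0.007363
Wq = λ·E[S²]/(2(1−ρ)) = 3.94·0.007363/(2·0.8274) = 0.01753 hr

Final: 0.01753 hr


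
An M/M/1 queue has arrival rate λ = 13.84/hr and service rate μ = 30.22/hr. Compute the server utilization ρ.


ρ = λ/μ = 13.84/30.22 = 0.4580

Final: 0.4580


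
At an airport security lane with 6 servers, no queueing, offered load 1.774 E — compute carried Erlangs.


B(6,1.774) = 0.007362 (Erlang-B)
Carried load = a(1 − B) = 1.774·(1 − 0.007362) = 1.774·0.992638 = 1.7609 E

Final: 1.7609 Erlangs


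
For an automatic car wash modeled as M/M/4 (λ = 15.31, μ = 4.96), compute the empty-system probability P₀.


a = λ/μ = 15.31/4.96 = 3.0867; ρ = a/c = 0.7717
Σ_{k=0}^{3} a^k/k! (terms k=0..3) = 1.00000 + 3.08669 + 4.76384 + 4.90150 = 13.75204
Tail: a^4/(4!(1−ρ)) = 90.77663/(24·0.2283) = 16.56557
P₀ = 1/(13.75204 + 16.56557) = 1/30.31760 = 0.032984

Final: 0.032984


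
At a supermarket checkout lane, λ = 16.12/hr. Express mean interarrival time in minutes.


Mean interarrival time = 1/λ = 1/16.12 hour = 0.06203 hour
In minutes: 0.06203 × 60 = 3.7221 min

Final: 3.7221 min


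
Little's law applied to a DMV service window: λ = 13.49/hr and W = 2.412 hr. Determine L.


L = λW = 13.49·2.412 = 32.5379

Final: 32.5379


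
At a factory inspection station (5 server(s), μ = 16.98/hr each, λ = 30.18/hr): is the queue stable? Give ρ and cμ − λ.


Total capacity cμ = 5·16.98 = 84.90/hr
ρ = λ/(cμ) = 30.18/84.90 = 0.3555
Stable ⇔ ρ < 1: YES
Spare capacity = cμ − λ = 84.90 − 30.18 = 54.72/hr

Final: ρ = 0.3555; stable; margin = 54.72/hr


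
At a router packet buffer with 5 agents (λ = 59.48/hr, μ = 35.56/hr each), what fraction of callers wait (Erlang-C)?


a = λ/μ = 1.6727; ρ = a/5 = 0.3345
P₀ = 0.187208 (from M/M/c formula)
C(c,a) = [a^c/(c!(1−ρ))]·P₀ = [13.09321/(120·0.6655)]·0.187208
= 0.16396·0.187208 = 0.030695

Final: 0.030695


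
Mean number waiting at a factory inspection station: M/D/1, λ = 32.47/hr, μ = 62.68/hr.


ρ = 32.47/62.68 = 0.5180
M/D/1: Lq = ρ²/(2(1−ρ)) = 0.2684/(2·0.4820) = 0.27839

Final: 0.27839


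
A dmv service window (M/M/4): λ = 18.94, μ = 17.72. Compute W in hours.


a = 1.0688; ρ = 0.2672; P₀ = 0.342725
Lq = P₀·a^c·ρ/(c!(1−ρ)²) = 0.009275
Wq = Lq/λ = 0.009275/18.94 = 0.0004897 hr
W = Wq + 1/μ = 0.0004897 + 0.05643 = 0.05692 hr

Final: 0.05692 hr


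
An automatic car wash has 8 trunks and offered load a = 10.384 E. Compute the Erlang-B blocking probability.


B(c,a) = (a^c/c!) / Σ_{k=0}^{c} a^k/k!
a^8/8! = 3352.717121
Σ terms (k=0..8): 1.00000 + 10.38400 + 53.91373 + 186.61338 + 484.44834 + 1006.10232 + 1741.22775 + 2582.98700 + 3352.71712 = 9419.393647
B = 3352.717121/9419.393647 = 0.355938

Final: 0.355938


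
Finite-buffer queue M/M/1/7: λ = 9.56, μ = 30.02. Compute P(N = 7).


ρ = λ/μ = 9.56/30.02 = 0.3185
P_K = (1−ρ)ρ^K/(1−ρ^(K+1)) = (0.6815·0.0003321)/(1 − 0.0001058)
= 0.0002264/0.999894 = 0.0002264

Final: 0.0002264


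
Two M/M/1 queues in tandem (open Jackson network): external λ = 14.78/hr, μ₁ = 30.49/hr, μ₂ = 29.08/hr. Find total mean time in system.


Each node sees arrival rate λ = 14.78/hr (tandem ⇒ throughput preserved).
W₁ = 1/(μ₁−λ) = 1/(30.49−14.78) = 0.06365 hr
W₂ = 1/(μ₂−λ) = 1/(29.08−14.78) = 0.06993 hr
W_total = W₁ + W₂ = 0.06365 + 0.06993 = 0.13358 hr

Final: 0.13358 hr


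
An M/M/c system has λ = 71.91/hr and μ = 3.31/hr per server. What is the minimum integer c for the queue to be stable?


Stability requires cμ > λ ⇔ c > λ/μ.
λ/μ = 71.91/3.31 = 21.7251
Minimum integer c = ⌊21.7251⌋ + 1 = 22
Check: 22·3.31 = 72.82 > 71.91, while 21·3.31 = 69.51 ≤ 71.91

Final: 22 servers


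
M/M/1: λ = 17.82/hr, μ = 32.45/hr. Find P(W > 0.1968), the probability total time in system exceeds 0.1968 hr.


W ~ Exponential(μ−λ) for M/M/1.
μ − λ = 32.45 − 17.82 = 14.6300
P(W > t) = e^{−(μ−λ)t} = e^{−2.8792} = 0.056181

Final: 0.056181


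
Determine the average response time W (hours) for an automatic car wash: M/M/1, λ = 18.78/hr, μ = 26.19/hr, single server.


W = 1/(μ−λ) = 1/(26.19 − 18.78) = 1/7.41 = 0.1350 hr

Final: 0.1350 hr


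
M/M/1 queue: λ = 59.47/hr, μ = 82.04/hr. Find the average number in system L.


ρ = λ/μ = 59.47/82.04 = 0.7249
L = ρ/(1−ρ) = 0.7249/(1 − 0.7249) = 0.7249/0.2751 = 2.6349

Final: 2.6349


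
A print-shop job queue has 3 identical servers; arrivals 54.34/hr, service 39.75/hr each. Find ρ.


ρ = λ/(cμ) = 54.34/(3·39.75) = 54.34/119.25 = 0.4557

Final: 0.4557


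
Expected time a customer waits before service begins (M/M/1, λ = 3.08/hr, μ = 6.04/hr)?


ρ = 3.08/6.04 = 0.5099
Wq = ρ/(μ−λ) = 0.5099/(6.04 − 3.08) = 0.5099/2.96 = 0.1723 hr

Final: 0.1723 hr


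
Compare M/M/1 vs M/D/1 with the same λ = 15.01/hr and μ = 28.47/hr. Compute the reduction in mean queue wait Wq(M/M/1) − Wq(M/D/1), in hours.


ρ = 15.01/28.47 = 0.5272
Wq(M/M/1) = ρ/(μ−λ) = 0.5272/13.46 = 0.03917 hr
Wq(M/D/1) = ρ/(2(μ−λ)) = 0.01958 hr
Savings = 0.03917 − 0.01958 = 0.01958 hr

Final: 0.01958 hr


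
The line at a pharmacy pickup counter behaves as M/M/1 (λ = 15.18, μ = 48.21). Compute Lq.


ρ = 15.18/48.21 = 0.3149
Lq = ρ²/(1−ρ) = 0.09914/0.6851 = 0.1447

Final: 0.1447


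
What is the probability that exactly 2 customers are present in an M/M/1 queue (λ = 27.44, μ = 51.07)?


ρ = 27.44/51.07 = 0.5373
P_n = (1−ρ)·ρ^n = (1 − 0.5373)·0.5373^2 = 0.4627·0.288693 = 0.133578

Final: 0.133578


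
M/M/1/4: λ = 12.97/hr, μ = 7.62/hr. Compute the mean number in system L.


ρ = 12.97/7.62 = 1.7021
L = ρ[1 − (K+1)ρ^K + Kρ^(K+1)] / [(1−ρ)(1−ρ^(K+1))]
Numerator: 1.7021·(1 − 5·8.393441 + 4·14.286473) = 27.537742
Denominator: (-0.7021)·(-13.286473) = 9.328429
L = 27.537742/9.328429 = 2.9520

Final: 2.9520


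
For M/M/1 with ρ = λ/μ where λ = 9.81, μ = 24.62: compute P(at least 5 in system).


ρ = 9.81/24.62 = 0.3985
P(N ≥ n) = ρ^n = 0.3985^5 = 0.010044

Final: 0.010044


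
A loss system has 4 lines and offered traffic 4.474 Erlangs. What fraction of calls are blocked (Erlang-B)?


B(c,a) = (a^c/c!) / Σ_{k=0}^{c} a^k/k!
a^4/4! = 16.694472
Σ terms (k=0..4): 1.00000 + 4.47400 + 10.00834 + 14.92577 + 16.69447 = 47.102578
B = 16.694472/47.102578 = 0.354428

Final: 0.354428


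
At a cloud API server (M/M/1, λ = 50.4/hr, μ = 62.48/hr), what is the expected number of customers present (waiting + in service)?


ρ = λ/μ = 50.4/62.48 = 0.8067
L = ρ/(1−ρ) = 0.8067/(1 − 0.8067) = 0.8067/0.1933 = 4.1722

Final: 4.1722


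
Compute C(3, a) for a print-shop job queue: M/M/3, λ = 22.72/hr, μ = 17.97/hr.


a = λ/μ = 1.2643; ρ = a/3 = 0.4214
P₀ = 0.274288 (from M/M/c formula)
C(c,a) = [a^c/(c!(1−ρ))]·P₀ = [2.02107/(6·0.5786)]·0.274288
= 0.58222·0.274288 = 0.159694

Final: 0.159694


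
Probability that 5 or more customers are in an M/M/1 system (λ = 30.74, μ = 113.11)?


ρ = 30.74/113.11 = 0.2718
P(N ≥ n) = ρ^n = 0.2718^5 = 0.001483

Final: 0.001483


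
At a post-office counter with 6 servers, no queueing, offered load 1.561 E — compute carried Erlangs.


B(6,1.561) = 0.004223 (Erlang-B)
Carried load = a(1 − B) = 1.561·(1 − 0.004223) = 1.561·0.995777 = 1.5544 E

Final: 1.5544 Erlangs


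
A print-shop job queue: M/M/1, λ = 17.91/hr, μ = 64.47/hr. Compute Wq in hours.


ρ = 17.91/64.47 = 0.2778
Wq = ρ/(μ−λ) = 0.2778/(64.47 − 17.91) = 0.2778/46.56 = 0.005967 hr

Final: 0.005967 hr


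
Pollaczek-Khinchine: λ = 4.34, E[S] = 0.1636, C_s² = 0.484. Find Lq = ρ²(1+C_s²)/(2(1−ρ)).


ρ = λ·E[S] = 4.34·0.1636 = 0.7100
Lq = ρ²(1+C_s²)/(2(1−ρ)) = 0.5041·(1+0.484)/(2·0.2900)
= 0.5041·1.4840/0.5800 = 1.28999

Final: 1.28999


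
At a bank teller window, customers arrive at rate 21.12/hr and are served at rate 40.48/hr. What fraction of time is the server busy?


ρ = λ/μ = 21.12/40.48 = 0.5217

Final: 0.5217


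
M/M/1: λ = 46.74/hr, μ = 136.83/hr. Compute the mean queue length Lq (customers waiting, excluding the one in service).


ρ = 46.74/136.83 = 0.3416
Lq = ρ²/(1−ρ) = 0.1167/0.6584 = 0.1772

Final: 0.1772


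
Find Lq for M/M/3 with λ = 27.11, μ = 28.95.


a = λ/μ = 0.9364; ρ = a/3 = 0.3121
P₀ = 0.388519
Lq = P₀·a^c·ρ / (c!·(1−ρ)²) = 0.388519·0.82119·0.3121/(6·0.47314)
= 0.03508

Final: 0.03508


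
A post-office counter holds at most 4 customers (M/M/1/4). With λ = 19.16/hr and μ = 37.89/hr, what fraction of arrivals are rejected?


ρ = λ/μ = 19.16/37.89 = 0.5057
P_K = (1−ρ)ρ^K/(1−ρ^(K+1)) = (0.4943·0.065386)/(1 − 0.033064)
= 0.032322/0.966936 = 0.033427

Final: 0.033427


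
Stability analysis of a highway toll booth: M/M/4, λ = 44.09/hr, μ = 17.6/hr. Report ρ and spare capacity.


Total capacity cμ = 4·17.6 = 70.40/hr
ρ = λ/(cμ) = 44.09/70.40 = 0.6263
Stable ⇔ ρ < 1: YES
Spare capacity = cμ − λ = 70.40 − 44.09 = 26.31/hr

Final: ρ = 0.6263; stable; margin = 26.31/hr


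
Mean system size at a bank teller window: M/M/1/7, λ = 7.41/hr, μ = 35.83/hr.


ρ = 7.41/35.83 = 0.2068
L = ρ[1 − (K+1)ρ^K + Kρ^(K+1)] / [(1−ρ)(1−ρ^(K+1))]
Numerator: 0.2068·(1 − 8·0.00001618 + 7·0.000003346) = 0.206788
Denominator: (0.7932)·(0.999997) = 0.793187
L = 0.206788/0.793187 = 0.2607

Final: 0.2607


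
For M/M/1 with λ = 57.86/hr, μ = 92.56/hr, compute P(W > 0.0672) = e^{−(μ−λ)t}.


W ~ Exponential(μ−λ) for M/M/1.
μ − λ = 92.56 − 57.86 = 34.7000
P(W > t) = e^{−(μ−λ)t} = e^{−2.3318} = 0.097117

Final: 0.097117


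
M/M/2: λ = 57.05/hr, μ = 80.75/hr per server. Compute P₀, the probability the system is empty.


a = λ/μ = 57.05/80.75 = 0.7065; ρ = a/c = 0.3533
Σ_{k=0}^{1} a^k/k! (terms k=0..1) = 1.00000 + 0.70650 = 1.70650
Tail: a^2/(2!(1−ρ)) = 0.49914/(2·0.6467) = 0.38589
P₀ = 1/(1.70650 + 0.38589) = 1/2.09239 = 0.477923

Final: 0.477923


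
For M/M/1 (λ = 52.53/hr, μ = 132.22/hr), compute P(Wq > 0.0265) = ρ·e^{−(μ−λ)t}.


ρ = 52.53/132.22 = 0.3973
P(Wq > t) = ρ·e^{−(μ−λ)t} = 0.3973·e^{−2.1118}
= 0.3973·0.121022 = 0.048081

Final: 0.048081


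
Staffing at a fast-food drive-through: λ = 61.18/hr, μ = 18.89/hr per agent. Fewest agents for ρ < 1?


Stability requires cμ > λ ⇔ c > λ/μ.
λ/μ = 61.18/18.89 = 3.2388
Minimum integer c = ⌊3.2388⌋ + 1 = 4
Check: 4·18.89 = 75.56 > 61.18, while 3·18.89 = 56.67 ≤ 61.18

Final: 4 servers


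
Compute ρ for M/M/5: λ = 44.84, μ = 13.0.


ρ = λ/(cμ) = 44.84/(5·13.0) = 44.84/65.00 = 0.6898

Final: 0.6898


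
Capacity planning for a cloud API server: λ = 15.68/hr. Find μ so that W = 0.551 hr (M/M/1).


W = 1/(μ−λ) ⇒ μ − λ = 1/W = 1/0.551 = 1.8149
μ = λ + 1/W = 15.68 + 1.8149 = 17.4949 per hr

Final: 17.4949 /hr


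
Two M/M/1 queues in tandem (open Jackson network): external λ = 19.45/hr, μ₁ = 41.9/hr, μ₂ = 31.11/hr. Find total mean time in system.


Each node sees arrival rate λ = 19.45/hr (tandem ⇒ throughput preserved).
W₁ = 1/(μ₁−λ) = 1/(41.9−19.45) = 0.04454 hr
W₂ = 1/(μ₂−λ) = 1/(31.11−19.45) = 0.08576 hr
W_total = W₁ + W₂ = 0.04454 + 0.08576 = 0.13031 hr

Final: 0.13031 hr


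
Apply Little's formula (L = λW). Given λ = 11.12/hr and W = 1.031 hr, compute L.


L = λW = 11.12·1.031 = 11.4647

Final: 11.4647


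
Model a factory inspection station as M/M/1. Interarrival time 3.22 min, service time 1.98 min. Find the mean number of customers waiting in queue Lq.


λ = 60/3.22 = 18.6335 /hr
μ = 60/1.98 = 30.3030 /hr
ρ = λ/μ = 18.6335/30.3030 = 0.6149
Lq = ρ²/(1−ρ) = 0.3781/0.3851 = 0.9819

Final: 0.9819


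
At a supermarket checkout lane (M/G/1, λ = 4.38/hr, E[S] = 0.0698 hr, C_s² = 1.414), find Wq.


ρ = λ·E[S] = 4.38·0.0698 = 0.3057
E[S²] = E[S]²(1+C_s²) = 0.0698²·(1+1.414) = 0.011761
Wq = λ·E[S²]/(2(1−ρ)) = 4.38·0.011761/(2·0.6943) = 0.03710 hr

Final: 0.03710 hr


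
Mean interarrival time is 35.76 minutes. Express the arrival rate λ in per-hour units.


λ = 1/(interarrival time) in consistent units.
1 hour = 60 min, so λ = 60/35.76 = 1.6779 per hour

Final: 1.6779 /hr


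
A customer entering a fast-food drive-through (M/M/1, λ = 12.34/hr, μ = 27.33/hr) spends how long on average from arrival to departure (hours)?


W = 1/(μ−λ) = 1/(27.33 − 12.34) = 1/14.99 = 0.06671 hr

Final: 0.06671 hr


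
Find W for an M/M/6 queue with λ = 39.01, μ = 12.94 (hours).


a = 3.0147; ρ = 0.5024; P₀ = 0.048222
Lq = P₀·a^c·ρ/(c!(1−ρ)²) = 0.10204
Wq = Lq/λ = 0.10204/39.01 = 0.002616 hr
W = Wq + 1/μ = 0.002616 + 0.07728 = 0.07990 hr

Final: 0.07990 hr


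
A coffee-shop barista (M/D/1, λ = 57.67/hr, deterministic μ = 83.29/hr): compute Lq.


ρ = 57.67/83.29 = 0.6924
M/D/1: Lq = ρ²/(2(1−ρ)) = 0.4794/(2·0.3076) = 0.77929

Final: 0.77929


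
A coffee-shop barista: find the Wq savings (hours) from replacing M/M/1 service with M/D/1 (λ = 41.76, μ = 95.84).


ρ = 41.76/95.84 = 0.4357
Wq(M/M/1) = ρ/(μ−λ) = 0.4357/54.08 = 0.008057 hr
Wq(M/D/1) = ρ/(2(μ−λ)) = 0.004029 hr
Savings = 0.008057 − 0.004029 = 0.004029 hr

Final: 0.004029 hr


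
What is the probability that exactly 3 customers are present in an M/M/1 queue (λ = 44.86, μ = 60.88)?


ρ = 44.86/60.88 = 0.7369
P_n = (1−ρ)·ρ^n = (1 − 0.7369)·0.7369^3 = 0.2631·0.400086 = 0.105279

Final: 0.105279


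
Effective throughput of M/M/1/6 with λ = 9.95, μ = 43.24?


ρ = 0.2301; P_K = (1−ρ)ρ^6/(1−ρ^7) = 0.0001143
λ_eff = λ(1 − P_K) = 9.95·(1 − 0.0001143) = 9.95·0.999886 = 9.9489 /hr

Final: 9.9489 /hr


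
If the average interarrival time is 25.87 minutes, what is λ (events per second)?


λ = 1/(interarrival time) in consistent units.
1 second = 0.0166667 min, so λ = 0.0166667/25.87 = 0.0006442 per second

Final: 0.0006442 /sec


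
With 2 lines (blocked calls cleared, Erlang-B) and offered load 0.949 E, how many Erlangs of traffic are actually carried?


B(2,0.949) = 0.187680 (Erlang-B)
Carried load = a(1 − B) = 0.949·(1 − 0.187680) = 0.949·0.812320 = 0.7709 E

Final: 0.7709 Erlangs


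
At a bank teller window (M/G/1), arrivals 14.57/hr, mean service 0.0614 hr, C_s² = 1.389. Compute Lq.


ρ = λ·E[S] = 14.57·0.0614 = 0.8946
Lq = ρ²(1+C_s²)/(2(1−ρ)) = 0.8003·(1+1.389)/(2·0.1054)
= 0.8003·2.3890/0.2108 = 9.06970

Final: 9.06970


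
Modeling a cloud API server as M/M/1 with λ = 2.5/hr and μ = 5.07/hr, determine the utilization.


ρ = λ/μ = 2.5/5.07 = 0.4931

Final: 0.4931


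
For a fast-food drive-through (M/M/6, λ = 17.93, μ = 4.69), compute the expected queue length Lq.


a = λ/μ = 3.8230; ρ = a/6 = 0.6372
P₀ = 0.020366
Lq = P₀·a^c·ρ / (c!·(1−ρ)²) = 0.020366·3122.08470·0.6372/(720·0.13164)
= 0.42744

Final: 0.42744


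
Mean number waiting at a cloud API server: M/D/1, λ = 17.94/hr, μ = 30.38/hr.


ρ = 17.94/30.38 = 0.5905
M/D/1: Lq = ρ²/(2(1−ρ)) = 0.3487/(2·0.4095) = 0.42580

Final: 0.42580


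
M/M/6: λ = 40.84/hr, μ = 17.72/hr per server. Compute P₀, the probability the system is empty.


a = λ/μ = 40.84/17.72 = 2.3047; ρ = a/c = 0.3841
Σ_{k=0}^{5} a^k/k! (terms k=0..5) = 1.00000 + 2.30474 + 2.65591 + 2.04040 + 1.17565 + 0.54191 = 9.71861
Tail: a^6/(6!(1−ρ)) = 149.87600/(720·0.6159) = 0.33799
P₀ = 1/(9.71861 + 0.33799) = 1/10.05660 = 0.099437

Final: 0.099437


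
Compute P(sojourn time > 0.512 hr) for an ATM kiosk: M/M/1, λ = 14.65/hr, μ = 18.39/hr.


W ~ Exponential(μ−λ) for M/M/1.
μ − λ = 18.39 − 14.65 = 3.7400
P(W > t) = e^{−(μ−λ)t} = e^{−1.9149} = 0.147360

Final: 0.147360


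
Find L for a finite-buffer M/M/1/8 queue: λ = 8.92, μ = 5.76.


ρ = 8.92/5.76 = 1.5486
L = ρ[1 − (K+1)ρ^K + Kρ^(K+1)] / [(1−ρ)(1−ρ^(K+1))]
Numerator: 1.5486·(1 − 9·33.077979 + 8·51.224926) = 175.144193
Denominator: (-0.5486)·(-50.224926) = 27.553952
L = 175.144193/27.553952 = 6.3564

Final: 6.3564


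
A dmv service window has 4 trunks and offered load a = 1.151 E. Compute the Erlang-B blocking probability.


B(c,a) = (a^c/c!) / Σ_{k=0}^{c} a^k/k!
a^4/4! = 0.073129
Σ terms (k=0..4): 1.00000 + 1.15100 + 0.66240 + 0.25414 + 0.07313 = 3.140671
B = 0.073129/3.140671 = 0.023285

Final: 0.023285


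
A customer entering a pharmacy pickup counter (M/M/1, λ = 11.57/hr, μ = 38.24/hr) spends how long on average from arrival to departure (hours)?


W = 1/(μ−λ) = 1/(38.24 − 11.57) = 1/26.67 = 0.03750 hr

Final: 0.03750 hr


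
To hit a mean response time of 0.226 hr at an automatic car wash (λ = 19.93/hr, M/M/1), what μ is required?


W = 1/(μ−λ) ⇒ μ − λ = 1/W = 1/0.226 = 4.4248
μ = λ + 1/W = 19.93 + 4.4248 = 24.3548 per hr

Final: 24.3548 /hr


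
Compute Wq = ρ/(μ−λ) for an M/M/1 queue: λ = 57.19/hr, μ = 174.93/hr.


ρ = 57.19/174.93 = 0.3269
Wq = ρ/(μ−λ) = 0.3269/(174.93 − 57.19) = 0.3269/117.74 = 0.002777 hr

Final: 0.002777 hr


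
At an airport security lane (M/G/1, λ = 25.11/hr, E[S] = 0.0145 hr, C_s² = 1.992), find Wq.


ρ = λ·E[S] = 25.11·0.0145 = 0.3641
E[S²] = E[S]²(1+C_s²) = 0.0145²·(1+1.992) = 0.0006291
Wq = λ·E[S²]/(2(1−ρ)) = 25.11·0.0006291/(2·0.6359) = 0.01242 hr

Final: 0.01242 hr


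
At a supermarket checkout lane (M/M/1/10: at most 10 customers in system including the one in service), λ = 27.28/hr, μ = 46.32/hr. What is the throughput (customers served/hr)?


ρ = 0.5889; P_K = (1−ρ)ρ^10/(1−ρ^11) = 0.002070
λ_eff = λ(1 − P_K) = 27.28·(1 − 0.002070) = 27.28·0.997930 = 27.2235 /hr

Final: 27.2235 /hr


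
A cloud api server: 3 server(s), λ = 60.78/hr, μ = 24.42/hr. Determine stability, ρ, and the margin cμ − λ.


Total capacity cμ = 3·24.42 = 73.26/hr
ρ = λ/(cμ) = 60.78/73.26 = 0.8296
Stable ⇔ ρ < 1: YES
Spare capacity = cμ − λ = 73.26 − 60.78 = 12.48/hr

Final: ρ = 0.8296; stable; margin = 12.48/hr


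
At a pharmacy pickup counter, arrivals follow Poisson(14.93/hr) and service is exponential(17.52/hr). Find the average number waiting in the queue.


ρ = 14.93/17.52 = 0.8522
Lq = ρ²/(1−ρ) = 0.7262/0.1478 = 4.9123

Final: 4.9123


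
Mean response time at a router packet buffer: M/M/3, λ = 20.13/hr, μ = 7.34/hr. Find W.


a = 2.7425; ρ = 0.9142; P₀ = 0.021027
Lq = P₀·a^c·ρ/(c!(1−ρ)²) = 8.97040
Wq = Lq/λ = 8.97040/20.13 = 0.44562 hr
W = Wq + 1/μ = 0.44562 + 0.13624 = 0.58186 hr

Final: 0.58186 hr


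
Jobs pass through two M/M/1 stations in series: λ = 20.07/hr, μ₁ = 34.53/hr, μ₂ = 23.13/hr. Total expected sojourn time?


Each node sees arrival rate λ = 20.07/hr (tandem ⇒ throughput preserved).
W₁ = 1/(μ₁−λ) = 1/(34.53−20.07) = 0.06916 hr
W₂ = 1/(μ₂−λ) = 1/(23.13−20.07) = 0.32680 hr
W_total = W₁ + W₂ = 0.06916 + 0.32680 = 0.39595 hr

Final: 0.39595 hr


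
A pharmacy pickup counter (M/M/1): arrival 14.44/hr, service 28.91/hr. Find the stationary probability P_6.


ρ = 14.44/28.91 = 0.4995
P_n = (1−ρ)·ρ^n = (1 − 0.4995)·0.4995^6 = 0.5005·0.015528 = 0.007772

Final: 0.007772


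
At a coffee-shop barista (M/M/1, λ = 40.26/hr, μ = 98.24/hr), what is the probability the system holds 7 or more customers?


ρ = 40.26/98.24 = 0.4098
P(N ≥ n) = ρ^n = 0.4098^7 = 0.001941

Final: 0.001941


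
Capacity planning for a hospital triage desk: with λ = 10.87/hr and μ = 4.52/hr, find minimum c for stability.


Stability requires cμ > λ ⇔ c > λ/μ.
λ/μ = 10.87/4.52 = 2.4049
Minimum integer c = ⌊2.4049⌋ + 1 = 3
Check: 3·4.52 = 13.56 > 10.87, while 2·4.52 = 9.04 ≤ 10.87

Final: 3 servers


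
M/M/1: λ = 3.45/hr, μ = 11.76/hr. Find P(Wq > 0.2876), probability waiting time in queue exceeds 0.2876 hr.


ρ = 3.45/11.76 = 0.2934
P(Wq > t) = ρ·e^{−(μ−λ)t} = 0.2934·e^{−2.3900}
= 0.2934·0.091634 = 0.026882

Final: 0.026882


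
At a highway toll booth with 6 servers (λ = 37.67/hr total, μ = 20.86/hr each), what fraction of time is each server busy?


ρ = λ/(cμ) = 37.67/(6·20.86) = 37.67/125.16 = 0.3010

Final: 0.3010


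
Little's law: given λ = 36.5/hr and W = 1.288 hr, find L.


L = λW = 36.5·1.288 = 47.0120

Final: 47.0120


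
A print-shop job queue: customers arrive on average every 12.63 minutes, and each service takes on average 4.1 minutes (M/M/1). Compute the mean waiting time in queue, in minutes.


λ = 60/12.63 = 4.7506 /hr
μ = 60/4.1 = 14.6341 /hr
ρ = λ/μ = 4.7506/14.6341 = 0.3246
Wq = ρ/(μ−λ) = 0.3246/(14.6341−4.7506) = 0.03284 hr
In minutes: 0.03284·60 = 1.971 min

Final: 1.971 min


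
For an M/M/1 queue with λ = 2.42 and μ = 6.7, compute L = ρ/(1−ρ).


ρ = λ/μ = 2.42/6.7 = 0.3612
L = ρ/(1−ρ) = 0.3612/(1 − 0.3612) = 0.3612/0.6388 = 0.5654

Final: 0.5654


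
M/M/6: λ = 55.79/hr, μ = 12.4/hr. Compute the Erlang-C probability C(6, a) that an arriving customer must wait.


a = λ/μ = 4.4992; ρ = a/6 = 0.7499
P₀ = 0.009150 (from M/M/c formula)
C(c,a) = [a^c/(c!(1−ρ))]·P₀ = [8294.84084/(720·0.2501)]·0.009150
= 46.05769·0.009150 = 0.421408

Final: 0.421408


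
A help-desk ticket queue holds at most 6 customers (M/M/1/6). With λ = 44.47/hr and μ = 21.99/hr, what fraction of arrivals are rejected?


ρ = λ/μ = 44.47/21.99 = 2.0223
P_K = (1−ρ)ρ^K/(1−ρ^(K+1)) = (-1.0223·68.399260)/(1 − 138.322650)
= -69.923390/-137.322650 = 0.509191

Final: 0.509191


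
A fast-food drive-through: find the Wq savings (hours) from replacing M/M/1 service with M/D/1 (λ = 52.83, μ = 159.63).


ρ = 52.83/159.63 = 0.3310
Wq(M/M/1) = ρ/(μ−λ) = 0.3310/106.80 = 0.003099 hr
Wq(M/D/1) = ρ/(2(μ−λ)) = 0.001549 hr
Savings = 0.003099 − 0.001549 = 0.001549 hr

Final: 0.001549 hr


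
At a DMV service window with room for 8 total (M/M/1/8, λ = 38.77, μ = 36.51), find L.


ρ = 38.77/36.51 = 1.0619
L = ρ[1 − (K+1)ρ^K + Kρ^(K+1)] / [(1−ρ)(1−ρ^(K+1))]
Numerator: 1.0619·(1 − 9·1.616857 + 8·1.716942) = 0.195200
Denominator: (-0.06190)·(-0.716942) = 0.044379
L = 0.195200/0.044379 = 4.3984

Final: 4.3984


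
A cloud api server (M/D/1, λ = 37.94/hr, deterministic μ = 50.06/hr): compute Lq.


ρ = 37.94/50.06 = 0.7579
M/D/1: Lq = ρ²/(2(1−ρ)) = 0.5744/(2·0.2421) = 1.18624

Final: 1.18624


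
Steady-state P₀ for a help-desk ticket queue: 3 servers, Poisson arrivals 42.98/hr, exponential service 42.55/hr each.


a = λ/μ = 42.98/42.55 = 1.0101; ρ = a/c = 0.3367
Σ_{k=0}^{2} a^k/k! (terms k=0..2) = 1.00000 + 1.01011 + 0.51016 = 2.52026
Tail: a^3/(3!(1−ρ)) = 1.03062/(6·0.6633) = 0.25896
P₀ = 1/(2.52026 + 0.25896) = 1/2.77923 = 0.359812

Final: 0.359812


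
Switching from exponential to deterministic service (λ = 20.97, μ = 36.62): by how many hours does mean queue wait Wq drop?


ρ = 20.97/36.62 = 0.5726
Wq(M/M/1) = ρ/(μ−λ) = 0.5726/15.65 = 0.03659 hr
Wq(M/D/1) = ρ/(2(μ−λ)) = 0.01830 hr
Savings = 0.03659 − 0.01830 = 0.01830 hr

Final: 0.01830 hr


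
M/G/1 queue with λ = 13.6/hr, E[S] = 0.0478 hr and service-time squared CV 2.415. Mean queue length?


ρ = λ·E[S] = 13.6·0.0478 = 0.6501
Lq = ρ²(1+C_s²)/(2(1−ρ)) = 0.4226·(1+2.415)/(2·0.3499)
= 0.4226·3.4150/0.6998 = 2.06218

Final: 2.06218


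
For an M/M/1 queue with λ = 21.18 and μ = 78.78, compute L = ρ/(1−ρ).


ρ = λ/μ = 21.18/78.78 = 0.2688
L = ρ/(1−ρ) = 0.2688/(1 − 0.2688) = 0.2688/0.7312 = 0.3677

Final: 0.3677


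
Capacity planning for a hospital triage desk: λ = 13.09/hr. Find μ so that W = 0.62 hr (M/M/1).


W = 1/(μ−λ) ⇒ μ − λ = 1/W = 1/0.62 = 1.6129
μ = λ + 1/W = 13.09 + 1.6129 = 14.7029 per hr

Final: 14.7029 /hr


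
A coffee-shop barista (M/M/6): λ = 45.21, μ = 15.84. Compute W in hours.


a = 2.8542; ρ = 0.4757; P₀ = 0.056889
Lq = P₀·a^c·ρ/(c!(1−ρ)²) = 0.07392
Wq = Lq/λ = 0.07392/45.21 = 0.001635 hr
W = Wq + 1/μ = 0.001635 + 0.06313 = 0.06477 hr

Final: 0.06477 hr


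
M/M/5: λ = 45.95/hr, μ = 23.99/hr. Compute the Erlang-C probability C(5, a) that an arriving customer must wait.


a = λ/μ = 1.9154; ρ = a/5 = 0.3831
P₀ = 0.146415 (from M/M/c formula)
C(c,a) = [a^c/(c!(1−ρ))]·P₀ = [25.77961/(120·0.6169)]·0.146415
= 0.34823·0.146415 = 0.050986

Final: 0.050986


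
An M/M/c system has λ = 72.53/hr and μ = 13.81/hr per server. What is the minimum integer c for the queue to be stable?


Stability requires cμ > λ ⇔ c > λ/μ.
λ/μ = 72.53/13.81 = 5.2520
Minimum integer c = ⌊5.2520⌋ + 1 = 6
Check: 6·13.81 = 82.86 > 72.53, while 5·13.81 = 69.05 ≤ 72.53

Final: 6 servers


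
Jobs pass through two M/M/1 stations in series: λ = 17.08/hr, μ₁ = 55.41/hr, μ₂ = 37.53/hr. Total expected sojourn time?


Each node sees arrival rate λ = 17.08/hr (tandem ⇒ throughput preserved).
W₁ = 1/(μ₁−λ) = 1/(55.41−17.08) = 0.02609 hr
W₂ = 1/(μ₂−λ) = 1/(37.53−17.08) = 0.04890 hr
W_total = W₁ + W₂ = 0.02609 + 0.04890 = 0.07499 hr

Final: 0.07499 hr


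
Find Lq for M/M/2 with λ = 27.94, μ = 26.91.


a = λ/μ = 1.0383; ρ = a/2 = 0.5191
P₀ = 0.316536
Lq = P₀·a^c·ρ / (c!·(1−ρ)²) = 0.316536·1.07802·0.5191/(2·0.23123)
= 0.38305

Final: 0.38305


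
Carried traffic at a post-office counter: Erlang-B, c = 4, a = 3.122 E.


B(4,3.122) = 0.219601 (Erlang-B)
Carried load = a(1 − B) = 3.122·(1 − 0.219601) = 3.122·0.780399 = 2.4364 E

Final: 2.4364 Erlangs


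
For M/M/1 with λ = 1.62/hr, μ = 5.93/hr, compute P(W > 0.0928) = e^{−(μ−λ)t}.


W ~ Exponential(μ−λ) for M/M/1.
μ − λ = 5.93 − 1.62 = 4.3100
P(W > t) = e^{−(μ−λ)t} = e^{−0.4000} = 0.670341

Final: 0.670341


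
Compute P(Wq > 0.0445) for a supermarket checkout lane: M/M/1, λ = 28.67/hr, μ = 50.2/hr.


ρ = 28.67/50.2 = 0.5711
P(Wq > t) = ρ·e^{−(μ−λ)t} = 0.5711·e^{−0.9581}
= 0.5711·0.383627 = 0.219095

Final: 0.219095


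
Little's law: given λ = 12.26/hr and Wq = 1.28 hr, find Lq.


Lq = λWq = 12.26·1.28 = 15.6928

Final: 15.6928


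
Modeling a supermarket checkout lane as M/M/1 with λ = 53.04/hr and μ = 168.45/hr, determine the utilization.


ρ = λ/μ = 53.04/168.45 = 0.3149

Final: 0.3149


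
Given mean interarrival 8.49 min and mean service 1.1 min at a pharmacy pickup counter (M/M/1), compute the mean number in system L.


λ = 60/8.49 = 7.0671 /hr
μ = 60/1.1 = 54.5455 /hr
ρ = λ/μ = 7.0671/54.5455 = 0.1296
L = ρ/(1−ρ) = 0.1296/0.8704 = 0.1488

Final: 0.1488


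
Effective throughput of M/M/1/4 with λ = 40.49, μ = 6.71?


ρ = 6.0343; P_K = (1−ρ)ρ^4/(1−ρ^5) = 0.834384
λ_eff = λ(1 − P_K) = 40.49·(1 − 0.834384) = 40.49·0.165616 = 6.7058 /hr

Final: 6.7058 /hr


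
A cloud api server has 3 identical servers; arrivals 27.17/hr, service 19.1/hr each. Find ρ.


ρ = λ/(cμ) = 27.17/(3·19.1) = 27.17/57.30 = 0.4742

Final: 0.4742


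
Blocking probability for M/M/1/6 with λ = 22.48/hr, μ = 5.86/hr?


ρ = λ/μ = 22.48/5.86 = 3.8362
P_K = (1−ρ)ρ^K/(1−ρ^(K+1)) = (-2.8362·3187.073985)/(1 − 12226.181429)
= -9039.107444/-12225.181429 = 0.739384

Final: 0.739384


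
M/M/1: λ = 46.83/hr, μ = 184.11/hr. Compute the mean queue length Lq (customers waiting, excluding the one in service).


ρ = 46.83/184.11 = 0.2544
Lq = ρ²/(1−ρ) = 0.06470/0.7456 = 0.08677

Final: 0.08677


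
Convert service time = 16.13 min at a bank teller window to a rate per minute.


μ = 1/(service time) in consistent units.
1 minute = 1 min, so μ = 1/16.13 = 0.06200 per minute

Final: 0.06200 /min


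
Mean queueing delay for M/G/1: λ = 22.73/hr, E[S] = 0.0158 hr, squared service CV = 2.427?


ρ = λ·E[S] = 22.73·0.0158 = 0.3591
E[S²] = E[S]²(1+C_s²) = 0.0158²·(1+2.427) = 0.0008555
Wq = λ·E[S²]/(2(1−ρ)) = 22.73·0.0008555/(2·0.6409) = 0.01517 hr

Final: 0.01517 hr


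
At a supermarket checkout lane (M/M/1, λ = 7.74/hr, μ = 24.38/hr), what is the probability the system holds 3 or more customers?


ρ = 7.74/24.38 = 0.3175
P(N ≥ n) = ρ^n = 0.3175^3 = 0.031998

Final: 0.031998


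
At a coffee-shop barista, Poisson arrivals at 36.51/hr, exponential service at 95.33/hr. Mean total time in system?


W = 1/(μ−λ) = 1/(95.33 − 36.51) = 1/58.82 = 0.01700 hr

Final: 0.01700 hr


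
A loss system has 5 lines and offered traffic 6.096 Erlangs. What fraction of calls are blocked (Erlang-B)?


B(c,a) = (a^c/c!) / Σ_{k=0}^{c} a^k/k!
a^5/5! = 70.152564
Σ terms (k=0..5): 1.00000 + 6.09600 + 18.58061 + 37.75580 + 57.53983 + 70.15256 = 191.124799
B = 70.152564/191.124799 = 0.367051

Final: 0.367051


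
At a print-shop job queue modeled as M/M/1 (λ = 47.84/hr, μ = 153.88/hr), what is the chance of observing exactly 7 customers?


ρ = 47.84/153.88 = 0.3109
P_n = (1−ρ)·ρ^n = (1 − 0.3109)·0.3109^7 = 0.6891·0.0002807 = 0.0001934

Final: 0.0001934


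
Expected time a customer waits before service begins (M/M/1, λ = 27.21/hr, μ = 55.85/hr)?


ρ = 27.21/55.85 = 0.4872
Wq = ρ/(μ−λ) = 0.4872/(55.85 − 27.21) = 0.4872/28.64 = 0.01701 hr

Final: 0.01701 hr


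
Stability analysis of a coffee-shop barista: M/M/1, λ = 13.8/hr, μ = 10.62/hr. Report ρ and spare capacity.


Total capacity cμ = 1·10.62 = 10.62/hr
ρ = λ/(cμ) = 13.8/10.62 = 1.2994
Stable ⇔ ρ < 1: NO
Spare capacity = cμ − λ = 10.62 − 13.8 = -3.18/hr

Final: ρ = 1.2994; unstable; margin = -3.18/hr


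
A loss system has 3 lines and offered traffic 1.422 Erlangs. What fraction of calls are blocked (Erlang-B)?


B(c,a) = (a^c/c!) / Σ_{k=0}^{c} a^k/k!
a^3/3! = 0.479234
Σ terms (k=0..3): 1.00000 + 1.42200 + 1.01104 + 0.47923 = 3.912276
B = 0.479234/3.912276 = 0.122495

Final: 0.122495


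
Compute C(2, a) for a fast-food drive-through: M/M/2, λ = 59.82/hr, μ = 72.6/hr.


a = λ/μ = 0.8240; ρ = a/2 = 0.4120
P₀ = 0.416447 (from M/M/c formula)
C(c,a) = [a^c/(c!(1−ρ))]·P₀ = [0.67892/(2·0.5880)]·0.416447
= 0.57730·0.416447 = 0.240414

Final: 0.240414
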